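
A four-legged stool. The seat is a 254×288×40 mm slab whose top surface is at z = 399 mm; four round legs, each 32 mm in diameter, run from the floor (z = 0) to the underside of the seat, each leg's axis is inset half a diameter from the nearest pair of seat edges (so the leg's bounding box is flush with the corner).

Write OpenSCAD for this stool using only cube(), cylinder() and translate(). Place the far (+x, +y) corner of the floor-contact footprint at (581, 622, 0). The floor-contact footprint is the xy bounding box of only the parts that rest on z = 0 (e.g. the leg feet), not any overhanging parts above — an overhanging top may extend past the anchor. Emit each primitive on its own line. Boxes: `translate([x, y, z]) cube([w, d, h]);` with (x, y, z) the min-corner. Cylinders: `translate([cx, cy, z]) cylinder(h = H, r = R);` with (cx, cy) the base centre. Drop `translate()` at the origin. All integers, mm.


// leg_h = 399 - 40 = 359
translate([327, 334, 359]) cube([254, 288, 40]);
translate([343, 350, 0]) cylinder(h = 359, r = 16);
translate([565, 350, 0]) cylinder(h = 359, r = 16);
translate([343, 606, 0]) cylinder(h = 359, r = 16);
translate([565, 606, 0]) cylinder(h = 359, r = 16);


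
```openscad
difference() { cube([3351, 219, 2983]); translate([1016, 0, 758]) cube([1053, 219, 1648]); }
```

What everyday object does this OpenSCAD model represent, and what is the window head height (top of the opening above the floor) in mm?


A wall with a window opening. The window head height is 2406 mm.

A wall with a rectangular opening subtracted — a window. Sill at z = 758, opening 1648 mm tall, so the head is at 758 + 1648 = 2406 mm.


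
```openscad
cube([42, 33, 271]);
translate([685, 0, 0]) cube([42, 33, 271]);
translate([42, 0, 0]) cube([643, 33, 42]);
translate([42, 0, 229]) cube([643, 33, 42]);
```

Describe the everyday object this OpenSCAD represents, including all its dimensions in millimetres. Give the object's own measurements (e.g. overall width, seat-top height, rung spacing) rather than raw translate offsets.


A rectangular picture frame lying in the x–z plane (depth along y). The opening is 643 mm wide (x) by 187 mm tall (z), surrounded by a border 42 mm wide on all four sides. The frame is 33 mm deep and is made of two full-height vertical stiles with two horizontal rails fitted between them.


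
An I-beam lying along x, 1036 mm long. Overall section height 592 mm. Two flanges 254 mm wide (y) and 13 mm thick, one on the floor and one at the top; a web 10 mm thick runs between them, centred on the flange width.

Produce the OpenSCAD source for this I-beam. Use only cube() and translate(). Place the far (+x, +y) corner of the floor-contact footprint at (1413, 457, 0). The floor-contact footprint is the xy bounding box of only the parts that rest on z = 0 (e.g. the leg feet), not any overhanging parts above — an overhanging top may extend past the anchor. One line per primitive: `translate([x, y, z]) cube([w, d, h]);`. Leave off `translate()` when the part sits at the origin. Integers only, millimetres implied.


translate([377, 203, 0]) cube([1036, 254, 13]);
translate([377, 325, 13]) cube([1036, 10, 566]);
translate([377, 203, 579]) cube([1036, 254, 13]);


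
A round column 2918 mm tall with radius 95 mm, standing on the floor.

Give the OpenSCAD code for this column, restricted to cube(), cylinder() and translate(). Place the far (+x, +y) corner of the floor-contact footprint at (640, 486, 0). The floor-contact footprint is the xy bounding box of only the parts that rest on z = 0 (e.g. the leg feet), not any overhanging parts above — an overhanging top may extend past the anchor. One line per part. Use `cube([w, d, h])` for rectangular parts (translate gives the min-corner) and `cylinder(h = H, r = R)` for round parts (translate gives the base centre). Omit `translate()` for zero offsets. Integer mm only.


translate([545, 391, 0]) cylinder(h = 2918, r = 95);


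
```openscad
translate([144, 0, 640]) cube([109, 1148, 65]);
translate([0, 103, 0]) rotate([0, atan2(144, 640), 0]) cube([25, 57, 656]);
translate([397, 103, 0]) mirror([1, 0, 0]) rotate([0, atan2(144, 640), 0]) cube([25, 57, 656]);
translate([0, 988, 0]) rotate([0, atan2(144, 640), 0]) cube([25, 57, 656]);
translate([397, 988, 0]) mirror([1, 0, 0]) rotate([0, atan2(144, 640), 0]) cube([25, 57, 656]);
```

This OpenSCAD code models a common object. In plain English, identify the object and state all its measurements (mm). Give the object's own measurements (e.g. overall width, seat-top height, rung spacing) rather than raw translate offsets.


A sawhorse. A 109×1148×65 mm beam (x, y, z) sits on two A-frame leg pairs. Each pair is two raked legs of 25×57 mm section (57 mm along y) splaying symmetrically in x. Each leg rises 640 mm vertically over 144 mm of horizontal reach and is 656 mm long along its own axis. Every leg's outer bottom edge rests on the floor and its outer top edge meets a bottom edge of the beam — the left legs (tilting toward +x) meet the beam's −x bottom edge, the right legs (their mirror images, tilting toward −x) meet its +x bottom edge — so the leg tops tuck under the beam, the beam's underside is 640 mm above the floor, and the feet are 397 mm apart outside-to-outside with the beam centred between them. The two leg pairs are set in 103 mm from either end of the beam.


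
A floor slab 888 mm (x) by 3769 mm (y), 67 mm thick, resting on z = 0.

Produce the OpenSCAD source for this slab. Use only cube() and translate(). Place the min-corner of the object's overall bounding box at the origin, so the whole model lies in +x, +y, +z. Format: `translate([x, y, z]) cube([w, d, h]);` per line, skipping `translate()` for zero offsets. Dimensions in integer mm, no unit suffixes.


cube([888, 3769, 67]);


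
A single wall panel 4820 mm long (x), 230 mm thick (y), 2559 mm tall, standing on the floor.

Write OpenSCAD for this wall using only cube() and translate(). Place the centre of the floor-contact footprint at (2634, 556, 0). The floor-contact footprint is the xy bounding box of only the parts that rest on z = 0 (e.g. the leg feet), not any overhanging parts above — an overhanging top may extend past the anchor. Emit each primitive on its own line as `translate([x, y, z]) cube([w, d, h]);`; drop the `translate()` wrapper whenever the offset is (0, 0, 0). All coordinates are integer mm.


translate([224, 441, 0]) cube([4820, 230, 2559]);


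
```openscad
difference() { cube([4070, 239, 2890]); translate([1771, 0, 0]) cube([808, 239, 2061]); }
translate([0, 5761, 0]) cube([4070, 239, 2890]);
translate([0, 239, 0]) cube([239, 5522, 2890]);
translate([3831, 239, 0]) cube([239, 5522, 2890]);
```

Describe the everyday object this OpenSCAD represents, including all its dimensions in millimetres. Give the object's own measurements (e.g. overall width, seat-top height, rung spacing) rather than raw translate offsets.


A single room: four walls, each 2890 mm tall and 239 mm thick, enclosing an outside footprint 4070×6000 mm (x × y), no floor or roof. The front and back walls (−y and +y sides) run the full x-width; the side walls fit between their inner faces. A door opening 808 mm wide and 2061 mm tall is cut through the front wall from the floor up, its −x edge 1771 mm from the wall's −x end.


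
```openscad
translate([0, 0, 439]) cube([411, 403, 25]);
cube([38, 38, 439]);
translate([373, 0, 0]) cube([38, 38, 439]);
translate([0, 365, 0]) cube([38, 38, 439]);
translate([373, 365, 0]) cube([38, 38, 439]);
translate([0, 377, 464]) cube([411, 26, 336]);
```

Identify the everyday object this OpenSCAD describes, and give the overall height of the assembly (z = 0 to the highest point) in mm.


A chair. The overall height is 800 mm.

A slab on four corner posts with a tall panel at the back — a chair. The seat slab sits at z = 439 with thickness 25, and the 336 mm backrest starts at the seat top, so the overall height is 439 + 25 + 336 = 800 mm.


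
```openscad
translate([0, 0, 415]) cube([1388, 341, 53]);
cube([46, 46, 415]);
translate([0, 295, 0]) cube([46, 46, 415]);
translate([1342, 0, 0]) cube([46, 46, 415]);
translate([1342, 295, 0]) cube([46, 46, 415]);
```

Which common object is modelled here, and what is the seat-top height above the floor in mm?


A bench. The seat-top height is 468 mm.

A long slab on four corner posts — a bench. The slab sits at z = 415 with thickness 53, so the top is 415 + 53 = 468 mm.


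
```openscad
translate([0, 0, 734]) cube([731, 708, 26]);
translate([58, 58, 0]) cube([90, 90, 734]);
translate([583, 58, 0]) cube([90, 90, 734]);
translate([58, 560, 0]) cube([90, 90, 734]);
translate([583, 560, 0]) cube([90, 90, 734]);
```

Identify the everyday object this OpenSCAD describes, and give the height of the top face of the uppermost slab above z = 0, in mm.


A table. The table height is 760 mm.

A 731×708×26 slab sits at z = 734 on four 90 mm square posts — a table. The top surface is at 734 + 26 = 760 mm.


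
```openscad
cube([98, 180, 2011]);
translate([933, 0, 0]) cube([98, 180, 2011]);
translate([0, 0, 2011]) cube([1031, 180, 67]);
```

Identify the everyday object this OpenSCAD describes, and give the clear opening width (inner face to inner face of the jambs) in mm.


A door frame. The clear opening width is 835 mm.

Two 2011 mm tall posts with a header on top — a door frame. The left jamb is 98 mm wide at x = 0; the right jamb starts at x = 933. The clear opening is 933 − 98 = 835 mm.


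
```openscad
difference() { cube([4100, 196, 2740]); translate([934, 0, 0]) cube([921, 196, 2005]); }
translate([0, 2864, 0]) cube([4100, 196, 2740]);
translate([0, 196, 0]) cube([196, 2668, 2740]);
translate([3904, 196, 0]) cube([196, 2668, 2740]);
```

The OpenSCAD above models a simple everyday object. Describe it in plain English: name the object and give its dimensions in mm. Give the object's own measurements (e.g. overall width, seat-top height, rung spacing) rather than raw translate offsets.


A single room: four walls, each 2740 mm tall and 196 mm thick, enclosing an outside footprint 4100×3060 mm (x × y), no floor or roof. The front and back walls (−y and +y sides) run the full x-width; the side walls fit between their inner faces. A door opening 921 mm wide and 2005 mm tall is cut through the front wall from the floor up, its −x edge 934 mm from the wall's −x end.


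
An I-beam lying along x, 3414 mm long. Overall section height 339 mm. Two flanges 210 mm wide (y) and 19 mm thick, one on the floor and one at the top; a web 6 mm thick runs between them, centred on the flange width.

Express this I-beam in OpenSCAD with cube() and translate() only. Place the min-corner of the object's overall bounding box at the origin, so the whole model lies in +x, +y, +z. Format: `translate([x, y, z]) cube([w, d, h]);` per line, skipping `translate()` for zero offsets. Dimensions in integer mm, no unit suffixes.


cube([3414, 210, 19]);
translate([0, 102, 19]) cube([3414, 6, 301]);
translate([0, 0, 320]) cube([3414, 210, 19]);


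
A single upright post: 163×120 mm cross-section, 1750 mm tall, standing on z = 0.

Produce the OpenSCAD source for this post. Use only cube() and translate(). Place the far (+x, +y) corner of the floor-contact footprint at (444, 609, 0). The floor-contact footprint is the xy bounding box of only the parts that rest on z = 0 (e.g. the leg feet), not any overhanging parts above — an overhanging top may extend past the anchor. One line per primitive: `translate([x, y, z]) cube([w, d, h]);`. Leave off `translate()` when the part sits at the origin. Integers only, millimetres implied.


translate([281, 489, 0]) cube([163, 120, 1750]);


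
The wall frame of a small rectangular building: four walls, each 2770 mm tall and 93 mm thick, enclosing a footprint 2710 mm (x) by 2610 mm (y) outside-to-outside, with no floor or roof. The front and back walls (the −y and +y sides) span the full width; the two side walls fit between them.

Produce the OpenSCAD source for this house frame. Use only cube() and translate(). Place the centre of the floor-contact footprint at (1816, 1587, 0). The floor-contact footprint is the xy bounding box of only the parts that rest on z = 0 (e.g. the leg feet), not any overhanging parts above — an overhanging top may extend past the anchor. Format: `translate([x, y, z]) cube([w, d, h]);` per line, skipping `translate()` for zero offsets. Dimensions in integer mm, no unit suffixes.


translate([461, 282, 0]) cube([2710, 93, 2770]);
translate([461, 2799, 0]) cube([2710, 93, 2770]);
translate([461, 375, 0]) cube([93, 2424, 2770]);
translate([3078, 375, 0]) cube([93, 2424, 2770]);


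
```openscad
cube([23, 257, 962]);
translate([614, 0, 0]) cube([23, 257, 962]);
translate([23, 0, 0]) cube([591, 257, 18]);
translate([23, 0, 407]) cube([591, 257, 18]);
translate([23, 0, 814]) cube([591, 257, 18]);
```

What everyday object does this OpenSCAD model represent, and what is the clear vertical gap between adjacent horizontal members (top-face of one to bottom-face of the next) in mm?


A bookshelf. The clear shelf gap is 389 mm.

Two tall side panels with 3 horizontal boards between them — a bookshelf. The first two shelf undersides are at z = 0 and z = 407; with shelf thickness 18, the clear gap is 407 − 0 − 18 = 389 mm.


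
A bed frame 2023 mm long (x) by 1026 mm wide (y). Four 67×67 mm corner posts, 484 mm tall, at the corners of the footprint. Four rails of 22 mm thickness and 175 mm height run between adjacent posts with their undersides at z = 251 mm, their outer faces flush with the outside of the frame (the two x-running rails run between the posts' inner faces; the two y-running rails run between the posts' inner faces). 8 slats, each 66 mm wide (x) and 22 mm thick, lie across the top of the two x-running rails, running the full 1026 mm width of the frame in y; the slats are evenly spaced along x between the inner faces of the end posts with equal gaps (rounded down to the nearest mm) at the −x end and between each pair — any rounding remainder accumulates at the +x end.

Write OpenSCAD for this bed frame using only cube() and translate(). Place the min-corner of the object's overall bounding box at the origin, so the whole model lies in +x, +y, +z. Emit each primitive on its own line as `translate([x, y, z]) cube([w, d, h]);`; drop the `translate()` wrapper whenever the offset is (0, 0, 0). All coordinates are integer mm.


cube([67, 67, 484]);
translate([0, 959, 0]) cube([67, 67, 484]);
translate([1956, 0, 0]) cube([67, 67, 484]);
translate([1956, 959, 0]) cube([67, 67, 484]);
translate([67, 0, 251]) cube([1889, 22, 175]);
translate([67, 1004, 251]) cube([1889, 22, 175]);
translate([0, 67, 251]) cube([22, 892, 175]);
translate([2001, 67, 251]) cube([22, 892, 175]);
translate([218, 0, 426]) cube([66, 1026, 22]);
translate([435, 0, 426]) cube([66, 1026, 22]);
translate([652, 0, 426]) cube([66, 1026, 22]);
translate([869, 0, 426]) cube([66, 1026, 22]);
translate([1086, 0, 426]) cube([66, 1026, 22]);
translate([1303, 0, 426]) cube([66, 1026, 22]);
translate([1520, 0, 426]) cube([66, 1026, 22]);
translate([1737, 0, 426]) cube([66, 1026, 22]);


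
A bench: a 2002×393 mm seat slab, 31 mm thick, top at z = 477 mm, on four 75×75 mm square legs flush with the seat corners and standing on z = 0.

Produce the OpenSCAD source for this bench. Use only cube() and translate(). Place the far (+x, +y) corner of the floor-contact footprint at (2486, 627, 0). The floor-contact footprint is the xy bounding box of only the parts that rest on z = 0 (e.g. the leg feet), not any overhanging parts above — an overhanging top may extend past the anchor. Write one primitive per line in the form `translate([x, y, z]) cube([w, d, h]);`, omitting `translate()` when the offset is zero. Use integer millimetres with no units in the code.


translate([484, 234, 446]) cube([2002, 393, 31]);
translate([484, 234, 0]) cube([75, 75, 446]);
translate([484, 552, 0]) cube([75, 75, 446]);
translate([2411, 234, 0]) cube([75, 75, 446]);
translate([2411, 552, 0]) cube([75, 75, 446]);


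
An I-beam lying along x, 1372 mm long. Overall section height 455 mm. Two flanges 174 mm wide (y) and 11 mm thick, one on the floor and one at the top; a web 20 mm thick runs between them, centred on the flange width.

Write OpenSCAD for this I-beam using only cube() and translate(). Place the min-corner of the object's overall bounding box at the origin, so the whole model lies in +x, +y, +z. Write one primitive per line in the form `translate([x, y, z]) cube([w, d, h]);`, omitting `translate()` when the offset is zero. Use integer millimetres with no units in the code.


cube([1372, 174, 11]);
translate([0, 77, 11]) cube([1372, 20, 433]);
translate([0, 0, 444]) cube([1372, 174, 11]);


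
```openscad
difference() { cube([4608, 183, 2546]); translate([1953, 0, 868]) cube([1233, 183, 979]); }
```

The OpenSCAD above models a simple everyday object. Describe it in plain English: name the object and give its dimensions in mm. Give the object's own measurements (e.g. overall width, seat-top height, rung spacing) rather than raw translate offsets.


A wall 4608 mm long (x), 183 mm thick (y), 2546 mm tall, with a rectangular window opening cut through it. The opening is 1233 mm wide and 979 mm tall; its sill is at z = 868 mm and its near (−x) edge is 1953 mm from the wall's −x end. The opening passes through the full wall thickness.


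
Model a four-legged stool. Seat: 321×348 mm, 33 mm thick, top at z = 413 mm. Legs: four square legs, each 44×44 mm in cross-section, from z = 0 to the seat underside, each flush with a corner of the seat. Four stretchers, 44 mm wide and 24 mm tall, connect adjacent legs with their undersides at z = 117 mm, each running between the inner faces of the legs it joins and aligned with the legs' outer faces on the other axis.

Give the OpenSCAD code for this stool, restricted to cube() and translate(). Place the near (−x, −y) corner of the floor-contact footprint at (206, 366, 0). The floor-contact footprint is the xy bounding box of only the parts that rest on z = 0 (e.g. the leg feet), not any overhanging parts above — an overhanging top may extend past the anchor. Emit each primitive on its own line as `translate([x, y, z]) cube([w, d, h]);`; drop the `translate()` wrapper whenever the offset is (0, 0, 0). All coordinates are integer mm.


translate([206, 366, 380]) cube([321, 348, 33]);
translate([206, 366, 0]) cube([44, 44, 380]);
translate([483, 366, 0]) cube([44, 44, 380]);
translate([206, 670, 0]) cube([44, 44, 380]);
translate([483, 670, 0]) cube([44, 44, 380]);
translate([250, 366, 117]) cube([233, 44, 24]);
translate([250, 670, 117]) cube([233, 44, 24]);
translate([206, 410, 117]) cube([44, 260, 24]);
translate([483, 410, 117]) cube([44, 260, 24]);


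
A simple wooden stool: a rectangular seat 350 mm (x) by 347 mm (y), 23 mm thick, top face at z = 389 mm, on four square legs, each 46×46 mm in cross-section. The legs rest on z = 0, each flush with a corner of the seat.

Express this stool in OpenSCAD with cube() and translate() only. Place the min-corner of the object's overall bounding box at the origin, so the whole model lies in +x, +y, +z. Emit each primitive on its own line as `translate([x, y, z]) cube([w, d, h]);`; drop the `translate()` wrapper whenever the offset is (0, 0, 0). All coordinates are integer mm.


// leg_h = 389 - 23 = 366
translate([0, 0, 366]) cube([350, 347, 23]);
cube([46, 46, 366]);
translate([304, 0, 0]) cube([46, 46, 366]);
translate([0, 301, 0]) cube([46, 46, 366]);
translate([304, 301, 0]) cube([46, 46, 366]);


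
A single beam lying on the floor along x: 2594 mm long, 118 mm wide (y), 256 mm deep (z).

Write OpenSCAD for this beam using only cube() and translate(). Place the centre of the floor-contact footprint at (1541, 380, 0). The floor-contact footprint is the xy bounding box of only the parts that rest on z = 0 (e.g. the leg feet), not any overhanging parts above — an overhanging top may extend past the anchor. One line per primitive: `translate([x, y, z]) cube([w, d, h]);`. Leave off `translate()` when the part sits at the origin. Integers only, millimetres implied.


translate([244, 321, 0]) cube([2594, 118, 256]);


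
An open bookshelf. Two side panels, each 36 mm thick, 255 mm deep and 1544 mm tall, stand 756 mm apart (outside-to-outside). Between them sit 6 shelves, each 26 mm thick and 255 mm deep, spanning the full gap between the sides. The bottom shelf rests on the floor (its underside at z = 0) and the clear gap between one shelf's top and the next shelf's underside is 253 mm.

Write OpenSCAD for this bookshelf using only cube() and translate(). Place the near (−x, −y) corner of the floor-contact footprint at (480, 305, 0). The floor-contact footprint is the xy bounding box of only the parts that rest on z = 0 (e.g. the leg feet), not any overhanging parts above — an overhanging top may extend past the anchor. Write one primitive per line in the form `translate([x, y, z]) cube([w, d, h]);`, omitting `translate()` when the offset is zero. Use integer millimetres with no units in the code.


translate([480, 305, 0]) cube([36, 255, 1544]);
translate([1200, 305, 0]) cube([36, 255, 1544]);
translate([516, 305, 0]) cube([684, 255, 26]);
translate([516, 305, 279]) cube([684, 255, 26]);
translate([516, 305, 558]) cube([684, 255, 26]);
translate([516, 305, 837]) cube([684, 255, 26]);
translate([516, 305, 1116]) cube([684, 255, 26]);
translate([516, 305, 1395]) cube([684, 255, 26]);


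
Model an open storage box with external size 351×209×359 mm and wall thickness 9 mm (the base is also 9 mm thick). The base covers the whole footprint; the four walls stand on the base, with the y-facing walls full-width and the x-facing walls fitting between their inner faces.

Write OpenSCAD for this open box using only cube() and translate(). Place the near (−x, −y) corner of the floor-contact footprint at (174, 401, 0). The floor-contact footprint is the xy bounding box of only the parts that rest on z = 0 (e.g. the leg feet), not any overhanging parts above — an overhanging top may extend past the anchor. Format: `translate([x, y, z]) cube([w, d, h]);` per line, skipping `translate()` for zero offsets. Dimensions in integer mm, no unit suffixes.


translate([174, 401, 0]) cube([351, 209, 9]);
translate([174, 401, 9]) cube([351, 9, 350]);
translate([174, 601, 9]) cube([351, 9, 350]);
translate([174, 410, 9]) cube([9, 191, 350]);
translate([516, 410, 9]) cube([9, 191, 350]);


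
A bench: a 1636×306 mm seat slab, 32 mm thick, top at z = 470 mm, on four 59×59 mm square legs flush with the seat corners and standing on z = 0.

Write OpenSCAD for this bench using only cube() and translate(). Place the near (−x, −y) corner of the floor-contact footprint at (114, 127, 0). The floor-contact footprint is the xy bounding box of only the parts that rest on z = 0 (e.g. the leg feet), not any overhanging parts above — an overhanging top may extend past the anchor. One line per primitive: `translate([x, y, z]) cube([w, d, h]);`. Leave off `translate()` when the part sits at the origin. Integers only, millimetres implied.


translate([114, 127, 438]) cube([1636, 306, 32]);
translate([114, 127, 0]) cube([59, 59, 438]);
translate([114, 374, 0]) cube([59, 59, 438]);
translate([1691, 127, 0]) cube([59, 59, 438]);
translate([1691, 374, 0]) cube([59, 59, 438]);


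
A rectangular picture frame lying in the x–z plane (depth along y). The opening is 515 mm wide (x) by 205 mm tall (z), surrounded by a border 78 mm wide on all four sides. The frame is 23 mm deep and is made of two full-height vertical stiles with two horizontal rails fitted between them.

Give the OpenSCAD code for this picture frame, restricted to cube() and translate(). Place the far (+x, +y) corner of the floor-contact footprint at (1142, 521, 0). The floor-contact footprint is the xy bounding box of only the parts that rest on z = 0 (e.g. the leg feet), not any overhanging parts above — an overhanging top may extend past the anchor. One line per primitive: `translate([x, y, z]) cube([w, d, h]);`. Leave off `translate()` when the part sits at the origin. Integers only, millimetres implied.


translate([471, 498, 0]) cube([78, 23, 361]);
translate([1064, 498, 0]) cube([78, 23, 361]);
translate([549, 498, 0]) cube([515, 23, 78]);
translate([549, 498, 283]) cube([515, 23, 78]);


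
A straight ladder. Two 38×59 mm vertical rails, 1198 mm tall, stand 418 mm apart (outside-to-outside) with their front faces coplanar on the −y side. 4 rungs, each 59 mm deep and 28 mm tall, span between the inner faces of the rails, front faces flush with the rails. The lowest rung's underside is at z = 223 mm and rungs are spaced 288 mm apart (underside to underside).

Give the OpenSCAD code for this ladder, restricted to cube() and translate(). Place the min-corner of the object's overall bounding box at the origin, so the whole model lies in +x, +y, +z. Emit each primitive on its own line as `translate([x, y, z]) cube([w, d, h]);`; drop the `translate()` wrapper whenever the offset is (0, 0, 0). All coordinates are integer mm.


// rung span = 418 - 2*38 = 342
// rung[k] z = 223 + k*288
cube([38, 59, 1198]);
translate([380, 0, 0]) cube([38, 59, 1198]);
translate([38, 0, 223]) cube([342, 59, 28]);
translate([38, 0, 511]) cube([342, 59, 28]);
translate([38, 0, 799]) cube([342, 59, 28]);
translate([38, 0, 1087]) cube([342, 59, 28]);


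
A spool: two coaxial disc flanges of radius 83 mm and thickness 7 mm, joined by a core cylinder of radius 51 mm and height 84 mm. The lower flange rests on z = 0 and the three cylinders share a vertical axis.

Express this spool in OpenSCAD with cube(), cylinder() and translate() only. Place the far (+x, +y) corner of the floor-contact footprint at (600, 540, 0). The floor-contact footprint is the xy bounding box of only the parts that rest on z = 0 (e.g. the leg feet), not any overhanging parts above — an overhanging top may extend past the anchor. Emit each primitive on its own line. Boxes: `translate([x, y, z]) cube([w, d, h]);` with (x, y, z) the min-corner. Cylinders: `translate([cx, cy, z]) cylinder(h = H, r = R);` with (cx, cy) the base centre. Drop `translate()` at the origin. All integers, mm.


translate([517, 457, 0]) cylinder(h = 7, r = 83);
translate([517, 457, 7]) cylinder(h = 84, r = 51);
translate([517, 457, 91]) cylinder(h = 7, r = 83);


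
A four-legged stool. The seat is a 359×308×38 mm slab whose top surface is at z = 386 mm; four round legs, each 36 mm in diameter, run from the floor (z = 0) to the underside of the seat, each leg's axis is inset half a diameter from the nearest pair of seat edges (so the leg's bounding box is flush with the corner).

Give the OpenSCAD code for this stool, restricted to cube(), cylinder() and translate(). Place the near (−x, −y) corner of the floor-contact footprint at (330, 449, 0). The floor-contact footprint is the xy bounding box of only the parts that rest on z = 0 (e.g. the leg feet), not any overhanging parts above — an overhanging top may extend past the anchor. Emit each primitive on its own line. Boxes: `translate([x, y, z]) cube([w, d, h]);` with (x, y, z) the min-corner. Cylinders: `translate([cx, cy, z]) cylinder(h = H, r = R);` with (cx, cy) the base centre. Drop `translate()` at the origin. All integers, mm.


translate([330, 449, 348]) cube([359, 308, 38]);
translate([348, 467, 0]) cylinder(h = 348, r = 18);
translate([671, 467, 0]) cylinder(h = 348, r = 18);
translate([348, 739, 0]) cylinder(h = 348, r = 18);
translate([671, 739, 0]) cylinder(h = 348, r = 18);


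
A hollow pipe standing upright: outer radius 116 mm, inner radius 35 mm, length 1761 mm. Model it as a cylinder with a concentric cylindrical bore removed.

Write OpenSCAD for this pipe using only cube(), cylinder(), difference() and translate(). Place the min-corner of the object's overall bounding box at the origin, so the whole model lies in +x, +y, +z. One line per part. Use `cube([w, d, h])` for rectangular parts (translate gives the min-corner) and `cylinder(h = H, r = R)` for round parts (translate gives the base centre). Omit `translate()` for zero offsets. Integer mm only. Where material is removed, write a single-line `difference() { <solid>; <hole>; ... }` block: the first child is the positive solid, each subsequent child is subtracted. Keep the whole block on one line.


difference() { translate([116, 116, 0]) cylinder(h = 1761, r = 116); translate([116, 116, 0]) cylinder(h = 1761, r = 35); }


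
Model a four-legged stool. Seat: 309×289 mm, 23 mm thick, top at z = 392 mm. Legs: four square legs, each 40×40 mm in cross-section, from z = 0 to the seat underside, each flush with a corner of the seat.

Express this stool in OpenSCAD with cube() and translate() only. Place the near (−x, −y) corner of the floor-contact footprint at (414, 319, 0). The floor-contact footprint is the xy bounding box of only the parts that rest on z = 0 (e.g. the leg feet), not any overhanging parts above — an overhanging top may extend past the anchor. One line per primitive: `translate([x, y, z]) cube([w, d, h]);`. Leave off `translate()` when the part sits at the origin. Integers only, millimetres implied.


translate([414, 319, 369]) cube([309, 289, 23]);
translate([414, 319, 0]) cube([40, 40, 369]);
translate([683, 319, 0]) cube([40, 40, 369]);
translate([414, 568, 0]) cube([40, 40, 369]);
translate([683, 568, 0]) cube([40, 40, 369]);


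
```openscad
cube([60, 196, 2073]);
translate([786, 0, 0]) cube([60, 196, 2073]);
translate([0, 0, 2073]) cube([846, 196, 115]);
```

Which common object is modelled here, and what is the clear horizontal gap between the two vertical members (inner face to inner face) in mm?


A door frame. The clear opening width is 726 mm.

Two 2073 mm tall posts with a header on top — a door frame. The left jamb is 60 mm wide at x = 0; the right jamb starts at x = 786. The clear opening is 786 − 60 = 726 mm.


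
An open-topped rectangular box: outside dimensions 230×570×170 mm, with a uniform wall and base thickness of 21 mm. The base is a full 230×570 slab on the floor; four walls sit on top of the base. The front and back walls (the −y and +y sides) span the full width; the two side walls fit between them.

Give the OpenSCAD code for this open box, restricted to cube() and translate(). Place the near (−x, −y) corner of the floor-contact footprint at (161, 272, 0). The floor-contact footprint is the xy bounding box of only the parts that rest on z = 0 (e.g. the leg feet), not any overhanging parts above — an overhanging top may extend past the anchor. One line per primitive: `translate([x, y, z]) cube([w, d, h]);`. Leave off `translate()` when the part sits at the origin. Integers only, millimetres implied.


translate([161, 272, 0]) cube([230, 570, 21]);
translate([161, 272, 21]) cube([230, 21, 149]);
translate([161, 821, 21]) cube([230, 21, 149]);
translate([161, 293, 21]) cube([21, 528, 149]);
translate([370, 293, 21]) cube([21, 528, 149]);


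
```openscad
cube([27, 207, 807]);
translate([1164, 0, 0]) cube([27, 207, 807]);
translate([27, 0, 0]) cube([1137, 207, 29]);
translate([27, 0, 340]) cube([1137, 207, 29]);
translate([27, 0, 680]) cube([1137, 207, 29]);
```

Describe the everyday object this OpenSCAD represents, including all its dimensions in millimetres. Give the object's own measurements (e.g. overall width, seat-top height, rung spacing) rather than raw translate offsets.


An open bookshelf. Two side panels, each 27 mm thick, 207 mm deep and 807 mm tall, stand 1191 mm apart (outside-to-outside). Between them sit 3 shelves, each 29 mm thick and 207 mm deep, spanning the full gap between the sides. The bottom shelf rests on the floor (its underside at z = 0) and the clear gap between one shelf's top and the next shelf's underside is 311 mm.


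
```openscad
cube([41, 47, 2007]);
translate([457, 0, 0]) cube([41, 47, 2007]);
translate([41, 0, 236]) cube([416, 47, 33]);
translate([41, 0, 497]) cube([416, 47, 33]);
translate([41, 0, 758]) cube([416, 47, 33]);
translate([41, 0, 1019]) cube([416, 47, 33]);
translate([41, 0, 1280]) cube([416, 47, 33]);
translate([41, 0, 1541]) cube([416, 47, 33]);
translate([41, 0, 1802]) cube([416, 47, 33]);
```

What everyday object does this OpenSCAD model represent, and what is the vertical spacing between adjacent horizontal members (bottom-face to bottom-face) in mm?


A ladder. The rung spacing is 261 mm.

Two tall 41×47 posts with 7 short bars between them — a ladder. Adjacent rungs sit at z = 236 and z = 497, so the spacing is 497 − 236 = 261 mm.


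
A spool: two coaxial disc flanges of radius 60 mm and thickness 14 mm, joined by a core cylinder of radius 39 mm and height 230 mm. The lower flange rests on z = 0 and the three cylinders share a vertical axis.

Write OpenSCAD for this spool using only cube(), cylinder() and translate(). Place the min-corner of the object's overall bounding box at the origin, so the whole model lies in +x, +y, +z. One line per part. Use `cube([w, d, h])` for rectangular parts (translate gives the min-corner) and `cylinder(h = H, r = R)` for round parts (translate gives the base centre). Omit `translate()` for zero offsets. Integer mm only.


translate([60, 60, 0]) cylinder(h = 14, r = 60);
translate([60, 60, 14]) cylinder(h = 230, r = 39);
translate([60, 60, 244]) cylinder(h = 14, r = 60);


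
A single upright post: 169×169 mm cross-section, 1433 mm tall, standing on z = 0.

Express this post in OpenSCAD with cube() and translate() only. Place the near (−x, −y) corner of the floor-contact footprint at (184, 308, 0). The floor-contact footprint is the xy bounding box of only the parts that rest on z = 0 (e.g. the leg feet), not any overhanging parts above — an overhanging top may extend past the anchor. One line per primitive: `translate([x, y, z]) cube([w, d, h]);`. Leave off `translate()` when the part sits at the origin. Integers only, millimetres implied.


translate([184, 308, 0]) cube([169, 169, 1433]);


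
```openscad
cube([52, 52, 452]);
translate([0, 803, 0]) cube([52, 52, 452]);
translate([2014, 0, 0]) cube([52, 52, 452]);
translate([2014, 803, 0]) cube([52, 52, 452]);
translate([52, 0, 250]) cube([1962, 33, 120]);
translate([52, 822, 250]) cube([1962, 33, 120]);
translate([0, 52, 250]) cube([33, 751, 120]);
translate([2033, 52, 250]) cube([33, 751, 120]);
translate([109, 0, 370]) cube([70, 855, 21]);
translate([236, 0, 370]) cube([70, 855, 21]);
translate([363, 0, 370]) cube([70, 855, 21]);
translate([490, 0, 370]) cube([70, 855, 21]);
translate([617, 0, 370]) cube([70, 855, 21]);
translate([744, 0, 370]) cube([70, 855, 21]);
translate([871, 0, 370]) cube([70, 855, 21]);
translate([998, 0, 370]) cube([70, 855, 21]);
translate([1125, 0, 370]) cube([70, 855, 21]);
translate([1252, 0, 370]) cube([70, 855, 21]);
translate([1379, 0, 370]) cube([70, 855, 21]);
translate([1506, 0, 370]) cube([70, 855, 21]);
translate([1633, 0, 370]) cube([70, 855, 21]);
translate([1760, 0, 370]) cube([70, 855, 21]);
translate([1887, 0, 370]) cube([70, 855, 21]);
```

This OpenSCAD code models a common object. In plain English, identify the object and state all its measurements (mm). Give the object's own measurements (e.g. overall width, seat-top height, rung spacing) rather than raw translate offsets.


A bed frame 2066 mm long (x) by 855 mm wide (y). Four 52×52 mm corner posts, 452 mm tall, at the corners of the footprint. Four rails of 33 mm thickness and 120 mm height run between adjacent posts with their undersides at z = 250 mm, their outer faces flush with the outside of the frame (the two x-running rails run between the posts' inner faces; the two y-running rails run between the posts' inner faces). 15 slats, each 70 mm wide (x) and 21 mm thick, lie across the top of the two x-running rails, running the full 855 mm width of the frame in y; along x they sit between the end posts with a 57 mm gap after the −x posts and between neighbouring slats and before the +x posts.


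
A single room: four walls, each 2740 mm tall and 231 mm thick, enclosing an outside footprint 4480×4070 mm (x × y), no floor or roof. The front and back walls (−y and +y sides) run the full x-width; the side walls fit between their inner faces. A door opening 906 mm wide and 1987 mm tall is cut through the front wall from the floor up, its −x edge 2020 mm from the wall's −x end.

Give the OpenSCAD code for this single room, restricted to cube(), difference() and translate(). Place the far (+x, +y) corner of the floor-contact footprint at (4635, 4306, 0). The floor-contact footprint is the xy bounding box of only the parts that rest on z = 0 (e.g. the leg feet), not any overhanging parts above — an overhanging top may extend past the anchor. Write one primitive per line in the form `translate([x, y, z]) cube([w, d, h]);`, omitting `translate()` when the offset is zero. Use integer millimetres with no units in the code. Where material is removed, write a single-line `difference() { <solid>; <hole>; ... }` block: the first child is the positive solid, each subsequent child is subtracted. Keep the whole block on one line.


difference() { translate([155, 236, 0]) cube([4480, 231, 2740]); translate([2175, 236, 0]) cube([906, 231, 1987]); }
translate([155, 4075, 0]) cube([4480, 231, 2740]);
translate([155, 467, 0]) cube([231, 3608, 2740]);
translate([4404, 467, 0]) cube([231, 3608, 2740]);


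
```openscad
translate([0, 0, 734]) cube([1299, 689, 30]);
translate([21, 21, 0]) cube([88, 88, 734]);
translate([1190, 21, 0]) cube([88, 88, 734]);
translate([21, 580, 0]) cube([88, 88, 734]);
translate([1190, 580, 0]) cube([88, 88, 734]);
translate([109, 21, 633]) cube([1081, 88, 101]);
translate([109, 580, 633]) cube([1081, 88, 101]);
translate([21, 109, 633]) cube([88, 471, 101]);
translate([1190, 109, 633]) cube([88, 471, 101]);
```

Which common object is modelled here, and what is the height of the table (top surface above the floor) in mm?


A table. The table height is 764 mm.

A 1299×689×30 slab sits at z = 734 on four 88 mm square posts — a table. The top surface is at 734 + 30 = 764 mm.


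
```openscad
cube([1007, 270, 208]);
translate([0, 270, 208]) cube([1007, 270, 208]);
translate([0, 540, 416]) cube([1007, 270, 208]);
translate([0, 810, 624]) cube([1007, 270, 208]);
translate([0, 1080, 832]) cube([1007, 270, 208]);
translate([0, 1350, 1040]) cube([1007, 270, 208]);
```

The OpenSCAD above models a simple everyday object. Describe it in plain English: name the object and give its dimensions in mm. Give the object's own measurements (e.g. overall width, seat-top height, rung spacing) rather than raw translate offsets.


A straight staircase of 6 solid steps. Each step is 1007 mm wide (x), 270 mm deep (y, the going) and 208 mm tall (the rise). The first step rests on the floor; each subsequent step sits one going further in +y and one rise higher in +z, directly behind and above the previous step with no overlap.


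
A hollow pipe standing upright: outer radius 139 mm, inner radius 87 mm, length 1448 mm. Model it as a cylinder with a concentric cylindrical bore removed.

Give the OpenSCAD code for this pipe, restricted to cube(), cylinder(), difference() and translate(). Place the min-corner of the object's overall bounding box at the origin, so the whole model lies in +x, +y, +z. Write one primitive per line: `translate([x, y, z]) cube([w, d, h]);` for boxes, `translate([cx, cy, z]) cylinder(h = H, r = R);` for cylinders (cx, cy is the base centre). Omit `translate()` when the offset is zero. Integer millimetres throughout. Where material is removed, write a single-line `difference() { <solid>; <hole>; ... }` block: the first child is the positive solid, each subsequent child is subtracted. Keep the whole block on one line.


difference() { translate([139, 139, 0]) cylinder(h = 1448, r = 139); translate([139, 139, 0]) cylinder(h = 1448, r = 87); }


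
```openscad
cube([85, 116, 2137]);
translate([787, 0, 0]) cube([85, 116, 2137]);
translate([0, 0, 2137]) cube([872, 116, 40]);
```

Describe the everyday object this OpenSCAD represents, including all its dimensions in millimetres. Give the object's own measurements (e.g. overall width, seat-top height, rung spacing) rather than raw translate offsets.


A door frame. The clear opening is 702 mm wide and 2137 mm high. Two 85 mm wide jambs, 116 mm deep, stand either side of the opening from the floor to the top of the opening. A 40 mm thick head sits across the top of both jambs, spanning the full outside width of the frame.
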